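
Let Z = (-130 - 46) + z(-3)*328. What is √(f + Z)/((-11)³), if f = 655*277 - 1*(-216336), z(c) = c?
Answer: -√396611/1331 ≈ -0.47316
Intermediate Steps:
f = 397771 (f = 181435 + 216336 = 397771)
Z = -1160 (Z = (-130 - 46) - 3*328 = -176 - 984 = -1160)
√(f + Z)/((-11)³) = √(397771 - 1160)/((-11)³) = √396611/(-1331) = √396611*(-1/1331) = -√396611/1331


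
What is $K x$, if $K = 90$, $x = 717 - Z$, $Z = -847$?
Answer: $140760$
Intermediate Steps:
$x = 1564$ ($x = 717 - -847 = 717 + 847 = 1564$)
$K x = 90 \cdot 1564 = 140760$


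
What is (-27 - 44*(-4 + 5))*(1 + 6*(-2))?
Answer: 781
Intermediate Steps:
(-27 - 44*(-4 + 5))*(1 + 6*(-2)) = (-27 - 44*1)*(1 - 12) = (-27 - 44)*(-11) = -71*(-11) = 781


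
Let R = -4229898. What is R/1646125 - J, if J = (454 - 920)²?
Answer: -357470150398/1646125 ≈ -2.1716e+5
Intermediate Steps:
J = 217156 (J = (-466)² = 217156)
R/1646125 - J = -4229898/1646125 - 1*217156 = -4229898*1/1646125 - 217156 = -4229898/1646125 - 217156 = -357470150398/1646125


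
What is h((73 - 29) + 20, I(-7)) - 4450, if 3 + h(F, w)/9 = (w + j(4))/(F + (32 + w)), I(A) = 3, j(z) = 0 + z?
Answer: -49240/11 ≈ -4476.4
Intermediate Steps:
j(z) = z
h(F, w) = -27 + 9*(4 + w)/(32 + F + w) (h(F, w) = -27 + 9*((w + 4)/(F + (32 + w))) = -27 + 9*((4 + w)/(32 + F + w)) = -27 + 9*(4 + w)/(32 + F + w))
h((73 - 29) + 20, I(-7)) - 4450 = 9*(-92 - 3*((73 - 29) + 20) - 2*3)/(32 + ((73 - 29) + 20) + 3) - 4450 = 9*(-92 - 3*(44 + 20) - 6)/(32 + (44 + 20) + 3) - 4450 = 9*(-92 - 3*64 - 6)/(32 + 64 + 3) - 4450 = 9*(-92 - 192 - 6)/99 - 4450 = 9*(1/99)*(-290) - 4450 = -290/11 - 4450 = -49240/11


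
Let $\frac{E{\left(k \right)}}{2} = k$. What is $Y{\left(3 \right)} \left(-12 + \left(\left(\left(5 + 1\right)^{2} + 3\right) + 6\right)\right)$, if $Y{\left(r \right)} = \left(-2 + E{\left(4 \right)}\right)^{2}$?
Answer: $1188$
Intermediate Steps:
$E{\left(k \right)} = 2 k$
$Y{\left(r \right)} = 36$ ($Y{\left(r \right)} = \left(-2 + 2 \cdot 4\right)^{2} = \left(-2 + 8\right)^{2} = 6^{2} = 36$)
$Y{\left(3 \right)} \left(-12 + \left(\left(\left(5 + 1\right)^{2} + 3\right) + 6\right)\right) = 36 \left(-12 + \left(\left(\left(5 + 1\right)^{2} + 3\right) + 6\right)\right) = 36 \left(-12 + \left(\left(6^{2} + 3\right) + 6\right)\right) = 36 \left(-12 + \left(\left(36 + 3\right) + 6\right)\right) = 36 \left(-12 + \left(39 + 6\right)\right) = 36 \left(-12 + 45\right) = 36 \cdot 33 = 1188$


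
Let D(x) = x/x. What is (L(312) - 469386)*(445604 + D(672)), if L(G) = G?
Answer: -209021719770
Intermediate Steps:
D(x) = 1
(L(312) - 469386)*(445604 + D(672)) = (312 - 469386)*(445604 + 1) = -469074*445605 = -209021719770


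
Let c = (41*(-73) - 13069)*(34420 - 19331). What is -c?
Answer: 242359518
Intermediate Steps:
c = -242359518 (c = (-2993 - 13069)*15089 = -16062*15089 = -242359518)
-c = -1*(-242359518) = 242359518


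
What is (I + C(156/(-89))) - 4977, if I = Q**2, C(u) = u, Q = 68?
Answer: -31573/89 ≈ -354.75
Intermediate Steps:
I = 4624 (I = 68**2 = 4624)
(I + C(156/(-89))) - 4977 = (4624 + 156/(-89)) - 4977 = (4624 + 156*(-1/89)) - 4977 = (4624 - 156/89) - 4977 = 411380/89 - 4977 = -31573/89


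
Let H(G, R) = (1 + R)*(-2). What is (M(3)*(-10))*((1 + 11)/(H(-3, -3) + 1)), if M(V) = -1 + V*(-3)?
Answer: 240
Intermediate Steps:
H(G, R) = -2 - 2*R
M(V) = -1 - 3*V
(M(3)*(-10))*((1 + 11)/(H(-3, -3) + 1)) = ((-1 - 3*3)*(-10))*((1 + 11)/((-2 - 2*(-3)) + 1)) = ((-1 - 9)*(-10))*(12/((-2 + 6) + 1)) = (-10*(-10))*(12/(4 + 1)) = 100*(12/5) = 240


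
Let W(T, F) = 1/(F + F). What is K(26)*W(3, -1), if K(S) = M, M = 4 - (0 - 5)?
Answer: -9/2 ≈ -4.5000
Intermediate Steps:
W(T, F) = 1/(2*F)
M = 9 (M = 4 - (-5) = 4 - 1*(-5) = 4 + 5 = 9)
K(S) = 9
K(26)*W(3, -1) = 9*((½)/(-1)) = 9*((½)*(-1)) = 9*(-½) = -9/2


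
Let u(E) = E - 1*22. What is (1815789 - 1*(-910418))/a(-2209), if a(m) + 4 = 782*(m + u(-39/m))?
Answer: -6022191263/3853892516 ≈ -1.5626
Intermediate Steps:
u(E) = -22 + E (u(E) = E - 22 = -22 + E)
a(m) = -17208 - 30498/m + 782*m (a(m) = -4 + 782*(m + (-22 - 39/m)) = -4 + 782*(-22 + m - 39/m) = -4 + (-17204 - 30498/m + 782*m) = -17208 - 30498/m + 782*m)
(1815789 - 1*(-910418))/a(-2209) = (1815789 - 1*(-910418))/(-17208 - 30498/(-2209) + 782*(-2209)) = (1815789 + 910418)/(-17208 - 30498*(-1/2209) - 1727438) = 2726207/(-17208 + 30498/2209 - 1727438) = 2726207/(-3853892516/2209) = 2726207*(-2209/3853892516) = -6022191263/3853892516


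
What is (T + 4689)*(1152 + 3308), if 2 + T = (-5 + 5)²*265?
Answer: 20904020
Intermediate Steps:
T = -2 (T = -2 + (-5 + 5)²*265 = -2 + 0²*265 = -2 + 0*265 = -2 + 0 = -2)
(T + 4689)*(1152 + 3308) = (-2 + 4689)*(1152 + 3308) = 4687*4460 = 20904020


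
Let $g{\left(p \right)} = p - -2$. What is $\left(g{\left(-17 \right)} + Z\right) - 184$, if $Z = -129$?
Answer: $-328$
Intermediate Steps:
$g{\left(p \right)} = 2 + p$ ($g{\left(p \right)} = p + 2 = 2 + p$)
$\left(g{\left(-17 \right)} + Z\right) - 184 = \left(\left(2 - 17\right) - 129\right) - 184 = \left(-15 - 129\right) - 184 = -144 - 184 = -328$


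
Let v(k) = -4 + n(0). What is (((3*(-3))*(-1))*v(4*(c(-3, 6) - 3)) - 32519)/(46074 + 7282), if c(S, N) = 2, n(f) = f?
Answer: -32555/53356 ≈ -0.61015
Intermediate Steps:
v(k) = -4 (v(k) = -4 + 0 = -4)
(((3*(-3))*(-1))*v(4*(c(-3, 6) - 3)) - 32519)/(46074 + 7282) = (((3*(-3))*(-1))*(-4) - 32519)/(46074 + 7282) = (-9*(-1)*(-4) - 32519)/53356 = (9*(-4) - 32519)*(1/53356) = (-36 - 32519)*(1/53356) = -32555*1/53356 = -32555/53356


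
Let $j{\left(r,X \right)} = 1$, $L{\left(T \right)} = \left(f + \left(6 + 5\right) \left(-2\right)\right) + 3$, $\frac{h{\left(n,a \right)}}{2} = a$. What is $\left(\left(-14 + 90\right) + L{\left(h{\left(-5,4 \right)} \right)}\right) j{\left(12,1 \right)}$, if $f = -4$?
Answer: $53$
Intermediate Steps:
$h{\left(n,a \right)} = 2 a$
$L{\left(T \right)} = -23$ ($L{\left(T \right)} = \left(-4 + \left(6 + 5\right) \left(-2\right)\right) + 3 = \left(-4 + 11 \left(-2\right)\right) + 3 = \left(-4 - 22\right) + 3 = -26 + 3 = -23$)
$\left(\left(-14 + 90\right) + L{\left(h{\left(-5,4 \right)} \right)}\right) j{\left(12,1 \right)} = \left(\left(-14 + 90\right) - 23\right) 1 = \left(76 - 23\right) 1 = 53 \cdot 1 = 53$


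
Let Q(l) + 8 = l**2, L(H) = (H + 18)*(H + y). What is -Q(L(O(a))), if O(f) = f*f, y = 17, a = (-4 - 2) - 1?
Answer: -19554076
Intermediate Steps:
a = -7 (a = -6 - 1 = -7)
O(f) = f**2
L(H) = (17 + H)*(18 + H) (L(H) = (H + 18)*(H + 17) = (18 + H)*(17 + H) = (17 + H)*(18 + H))
Q(l) = -8 + l**2
-Q(L(O(a))) = -(-8 + (306 + ((-7)**2)**2 + 35*(-7)**2)**2) = -(-8 + (306 + 49**2 + 35*49)**2) = -(-8 + (306 + 2401 + 1715)**2) = -(-8 + 4422**2) = -(-8 + 19554084) = -1*19554076 = -19554076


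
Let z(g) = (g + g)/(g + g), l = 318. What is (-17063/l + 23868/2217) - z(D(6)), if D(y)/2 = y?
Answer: -10314551/235002 ≈ -43.891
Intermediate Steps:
D(y) = 2*y
z(g) = 1 (z(g) = (2*g)/((2*g)) = (2*g)*(1/(2*g)) = 1)
(-17063/l + 23868/2217) - z(D(6)) = (-17063/318 + 23868/2217) - 1*1 = (-17063*1/318 + 23868*(1/2217)) - 1 = (-17063/318 + 7956/739) - 1 = -10079549/235002 - 1 = -10314551/235002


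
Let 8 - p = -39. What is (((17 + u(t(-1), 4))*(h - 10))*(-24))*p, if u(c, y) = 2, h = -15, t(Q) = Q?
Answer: 535800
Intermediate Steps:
p = 47 (p = 8 - 1*(-39) = 8 + 39 = 47)
(((17 + u(t(-1), 4))*(h - 10))*(-24))*p = (((17 + 2)*(-15 - 10))*(-24))*47 = ((19*(-25))*(-24))*47 = -475*(-24)*47 = 11400*47 = 535800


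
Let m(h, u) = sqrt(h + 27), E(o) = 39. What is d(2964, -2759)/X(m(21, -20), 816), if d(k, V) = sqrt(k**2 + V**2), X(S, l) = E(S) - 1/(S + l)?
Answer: -4*sqrt(49192131)/1012630321 + 25965696*sqrt(16397377)/1012630321 ≈ 103.83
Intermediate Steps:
m(h, u) = sqrt(27 + h)
X(S, l) = 39 - 1/(S + l)
d(k, V) = sqrt(V**2 + k**2)
d(2964, -2759)/X(m(21, -20), 816) = sqrt((-2759)**2 + 2964**2)/(((-1 + 39*sqrt(27 + 21) + 39*816)/(sqrt(27 + 21) + 816))) = sqrt(7612081 + 8785296)/(((-1 + 39*sqrt(48) + 31824)/(sqrt(48) + 816))) = sqrt(16397377)/(((-1 + 39*(4*sqrt(3)) + 31824)/(4*sqrt(3) + 816))) = sqrt(16397377)/(((-1 + 156*sqrt(3) + 31824)/(816 + 4*sqrt(3)))) = sqrt(16397377)/(((31823 + 156*sqrt(3))/(816 + 4*sqrt(3)))) = sqrt(16397377)*((816 + 4*sqrt(3))/(31823 + 156*sqrt(3))) = sqrt(16397377)*(816 + 4*sqrt(3))/(31823 + 156*sqrt(3))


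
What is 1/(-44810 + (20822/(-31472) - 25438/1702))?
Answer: -582232/26098903135 ≈ -2.2309e-5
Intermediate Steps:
1/(-44810 + (20822/(-31472) - 25438/1702)) = 1/(-44810 + (20822*(-1/31472) - 25438*1/1702)) = 1/(-44810 + (-10411/15736 - 553/37)) = 1/(-44810 - 9087215/582232) = 1/(-26098903135/582232) = -582232/26098903135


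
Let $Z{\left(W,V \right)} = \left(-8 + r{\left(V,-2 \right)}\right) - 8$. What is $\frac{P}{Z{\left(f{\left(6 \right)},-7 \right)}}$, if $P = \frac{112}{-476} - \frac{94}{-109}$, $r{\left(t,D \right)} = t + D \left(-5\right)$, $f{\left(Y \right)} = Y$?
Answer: $- \frac{1162}{24089} \approx -0.048238$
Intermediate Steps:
$r{\left(t,D \right)} = t - 5 D$
$Z{\left(W,V \right)} = -6 + V$ ($Z{\left(W,V \right)} = \left(-8 + \left(V - -10\right)\right) - 8 = \left(-8 + \left(V + 10\right)\right) - 8 = \left(-8 + \left(10 + V\right)\right) - 8 = \left(2 + V\right) - 8 = -6 + V$)
$P = \frac{1162}{1853}$ ($P = 112 \left(- \frac{1}{476}\right) - - \frac{94}{109} = - \frac{4}{17} + \frac{94}{109} = \frac{1162}{1853} \approx 0.62709$)
$\frac{P}{Z{\left(f{\left(6 \right)},-7 \right)}} = \frac{1162}{1853 \left(-6 - 7\right)} = \frac{1162}{1853 \left(-13\right)} = \frac{1162}{1853} \left(- \frac{1}{13}\right) = - \frac{1162}{24089}$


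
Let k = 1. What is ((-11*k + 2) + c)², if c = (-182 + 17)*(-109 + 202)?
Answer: 235745316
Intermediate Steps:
c = -15345 (c = -165*93 = -15345)
((-11*k + 2) + c)² = ((-11*1 + 2) - 15345)² = ((-11 + 2) - 15345)² = (-9 - 15345)² = (-15354)² = 235745316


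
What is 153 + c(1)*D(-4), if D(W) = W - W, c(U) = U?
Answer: 153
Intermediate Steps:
D(W) = 0
153 + c(1)*D(-4) = 153 + 1*0 = 153 + 0 = 153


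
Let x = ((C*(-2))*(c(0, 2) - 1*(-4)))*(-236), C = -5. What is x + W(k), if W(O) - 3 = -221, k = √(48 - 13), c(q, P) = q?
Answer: -9658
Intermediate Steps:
k = √35 ≈ 5.9161
W(O) = -218 (W(O) = 3 - 221 = -218)
x = -9440 (x = ((-5*(-2))*(0 - 1*(-4)))*(-236) = (10*(0 + 4))*(-236) = (10*4)*(-236) = 40*(-236) = -9440)
x + W(k) = -9440 - 218 = -9658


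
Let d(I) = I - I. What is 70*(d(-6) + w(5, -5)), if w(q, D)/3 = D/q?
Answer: -210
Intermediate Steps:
w(q, D) = 3*D/q (w(q, D) = 3*(D/q) = 3*D/q)
d(I) = 0
70*(d(-6) + w(5, -5)) = 70*(0 + 3*(-5)/5) = 70*(0 + 3*(-5)*(⅕)) = 70*(0 - 3) = 70*(-3) = -210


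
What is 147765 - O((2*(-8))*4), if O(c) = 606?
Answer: 147159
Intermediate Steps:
147765 - O((2*(-8))*4) = 147765 - 1*606 = 147765 - 606 = 147159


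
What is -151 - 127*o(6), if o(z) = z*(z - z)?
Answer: -151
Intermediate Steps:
o(z) = 0 (o(z) = z*0 = 0)
-151 - 127*o(6) = -151 - 127*0 = -151 + 0 = -151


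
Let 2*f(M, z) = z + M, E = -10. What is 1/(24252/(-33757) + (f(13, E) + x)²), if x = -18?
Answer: 135028/36664365 ≈ 0.0036828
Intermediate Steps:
f(M, z) = M/2 + z/2 (f(M, z) = (z + M)/2 = (M + z)/2 = M/2 + z/2)
1/(24252/(-33757) + (f(13, E) + x)²) = 1/(24252/(-33757) + (((½)*13 + (½)*(-10)) - 18)²) = 1/(24252*(-1/33757) + ((13/2 - 5) - 18)²) = 1/(-24252/33757 + (3/2 - 18)²) = 1/(-24252/33757 + (-33/2)²) = 1/(-24252/33757 + 1089/4) = 1/(36664365/135028) = 135028/36664365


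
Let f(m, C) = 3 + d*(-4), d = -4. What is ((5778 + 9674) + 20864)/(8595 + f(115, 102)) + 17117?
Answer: 73741077/4307 ≈ 17121.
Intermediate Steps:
f(m, C) = 19 (f(m, C) = 3 - 4*(-4) = 3 + 16 = 19)
((5778 + 9674) + 20864)/(8595 + f(115, 102)) + 17117 = ((5778 + 9674) + 20864)/(8595 + 19) + 17117 = (15452 + 20864)/8614 + 17117 = 36316*(1/8614) + 17117 = 18158/4307 + 17117 = 73741077/4307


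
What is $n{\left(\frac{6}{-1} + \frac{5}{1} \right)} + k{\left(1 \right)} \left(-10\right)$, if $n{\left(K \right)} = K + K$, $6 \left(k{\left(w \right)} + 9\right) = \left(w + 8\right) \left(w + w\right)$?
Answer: $58$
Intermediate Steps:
$k{\left(w \right)} = -9 + \frac{w \left(8 + w\right)}{3}$ ($k{\left(w \right)} = -9 + \frac{\left(w + 8\right) \left(w + w\right)}{6} = -9 + \frac{\left(8 + w\right) 2 w}{6} = -9 + \frac{2 w \left(8 + w\right)}{6} = -9 + \frac{w \left(8 + w\right)}{3}$)
$n{\left(K \right)} = 2 K$
$n{\left(\frac{6}{-1} + \frac{5}{1} \right)} + k{\left(1 \right)} \left(-10\right) = 2 \left(\frac{6}{-1} + \frac{5}{1}\right) + \left(-9 + \frac{1^{2}}{3} + \frac{8}{3} \cdot 1\right) \left(-10\right) = 2 \left(6 \left(-1\right) + 5 \cdot 1\right) + \left(-9 + \frac{1}{3} \cdot 1 + \frac{8}{3}\right) \left(-10\right) = 2 \left(-6 + 5\right) + \left(-9 + \frac{1}{3} + \frac{8}{3}\right) \left(-10\right) = 2 \left(-1\right) - -60 = -2 + 60 = 58$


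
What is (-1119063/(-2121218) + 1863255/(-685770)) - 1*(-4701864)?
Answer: 10363100537158606/2204041921 ≈ 4.7019e+6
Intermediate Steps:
(-1119063/(-2121218) + 1863255/(-685770)) - 1*(-4701864) = (-1119063*(-1/2121218) + 1863255*(-1/685770)) + 4701864 = (101733/192838 - 124217/45718) + 4701864 = -4825682138/2204041921 + 4701864 = 10363100537158606/2204041921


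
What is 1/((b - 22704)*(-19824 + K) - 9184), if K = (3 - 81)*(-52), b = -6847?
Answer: 1/465950984 ≈ 2.1461e-9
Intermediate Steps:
K = 4056 (K = -78*(-52) = 4056)
1/((b - 22704)*(-19824 + K) - 9184) = 1/((-6847 - 22704)*(-19824 + 4056) - 9184) = 1/(-29551*(-15768) - 9184) = 1/(465960168 - 9184) = 1/465950984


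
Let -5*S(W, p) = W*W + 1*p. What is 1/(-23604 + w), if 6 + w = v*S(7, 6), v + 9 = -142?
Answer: -1/21949 ≈ -4.5560e-5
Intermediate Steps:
S(W, p) = -p/5 - W**2/5 (S(W, p) = -(W*W + 1*p)/5 = -(W**2 + p)/5 = -(p + W**2)/5 = -p/5 - W**2/5)
v = -151 (v = -9 - 142 = -151)
w = 1655 (w = -6 - 151*(-1/5*6 - 1/5*7**2) = -6 - 151*(-6/5 - 1/5*49) = -6 - 151*(-6/5 - 49/5) = -6 - 151*(-11) = -6 + 1661 = 1655)
1/(-23604 + w) = 1/(-23604 + 1655) = 1/(-21949) = -1/21949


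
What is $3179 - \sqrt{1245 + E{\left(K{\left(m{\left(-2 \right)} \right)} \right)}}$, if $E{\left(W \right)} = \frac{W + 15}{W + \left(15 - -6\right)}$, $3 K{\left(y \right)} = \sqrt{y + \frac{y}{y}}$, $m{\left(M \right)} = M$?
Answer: $3179 - \frac{\sqrt{4908394855 + 17865 i}}{1985} \approx 3143.7 - 6.4231 \cdot 10^{-5} i$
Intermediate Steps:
$K{\left(y \right)} = \frac{\sqrt{1 + y}}{3}$ ($K{\left(y \right)} = \frac{\sqrt{y + \frac{y}{y}}}{3} = \frac{\sqrt{y + 1}}{3} = \frac{\sqrt{1 + y}}{3}$)
$E{\left(W \right)} = \frac{15 + W}{21 + W}$ ($E{\left(W \right)} = \frac{15 + W}{W + \left(15 + 6\right)} = \frac{15 + W}{W + 21} = \frac{15 + W}{21 + W}$)
$3179 - \sqrt{1245 + E{\left(K{\left(m{\left(-2 \right)} \right)} \right)}} = 3179 - \sqrt{1245 + \frac{15 + \frac{\sqrt{1 - 2}}{3}}{21 + \frac{\sqrt{1 - 2}}{3}}} = 3179 - \sqrt{1245 + \frac{15 + \frac{\sqrt{-1}}{3}}{21 + \frac{\sqrt{-1}}{3}}} = 3179 - \sqrt{1245 + \frac{15 + \frac{i}{3}}{21 + \frac{i}{3}}} = 3179 - \sqrt{1245 + \frac{9 \left(21 - \frac{i}{3}\right)}{3970} \left(15 + \frac{i}{3}\right)} = 3179 - \sqrt{1245 + \frac{9 \left(15 + \frac{i}{3}\right) \left(21 - \frac{i}{3}\right)}{3970}}$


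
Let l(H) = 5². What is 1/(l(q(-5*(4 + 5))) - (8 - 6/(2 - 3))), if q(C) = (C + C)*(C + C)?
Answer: 1/11 ≈ 0.090909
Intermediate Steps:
q(C) = 4*C² (q(C) = (2*C)*(2*C) = 4*C²)
l(H) = 25
1/(l(q(-5*(4 + 5))) - (8 - 6/(2 - 3))) = 1/(25 - (8 - 6/(2 - 3))) = 1/(25 - (8 - 6/(-1))) = 1/(25 - (8 - 6*(-1))) = 1/(25 - (8 + 6)) = 1/(25 - 1*14) = 1/(25 - 14) = 1/11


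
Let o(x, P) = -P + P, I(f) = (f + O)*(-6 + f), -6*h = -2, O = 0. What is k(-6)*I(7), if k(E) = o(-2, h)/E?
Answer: 0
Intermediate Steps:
h = ⅓ (h = -⅙*(-2) = ⅓ ≈ 0.33333)
I(f) = f*(-6 + f) (I(f) = (f + 0)*(-6 + f) = f*(-6 + f))
o(x, P) = 0
k(E) = 0 (k(E) = 0/E = 0)
k(-6)*I(7) = 0*(7*(-6 + 7)) = 0*(7*1) = 0*7 = 0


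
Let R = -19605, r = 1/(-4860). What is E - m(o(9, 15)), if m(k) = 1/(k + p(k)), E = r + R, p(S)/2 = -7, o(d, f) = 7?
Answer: -666957247/34020 ≈ -19605.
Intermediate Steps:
r = -1/4860 ≈ -0.00020576
p(S) = -14 (p(S) = 2*(-7) = -14)
E = -95280301/4860 (E = -1/4860 - 19605 = -95280301/4860 ≈ -19605.)
m(k) = 1/(-14 + k) (m(k) = 1/(k - 14) = 1/(-14 + k))
E - m(o(9, 15)) = -95280301/4860 - 1/(-14 + 7) = -95280301/4860 - 1/(-7) = -95280301/4860 - 1*(-1/7) = -95280301/4860 + 1/7 = -666957247/34020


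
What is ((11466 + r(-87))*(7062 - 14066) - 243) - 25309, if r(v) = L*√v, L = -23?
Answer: -80333416 + 161092*I*√87 ≈ -8.0333e+7 + 1.5026e+6*I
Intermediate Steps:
r(v) = -23*√v
((11466 + r(-87))*(7062 - 14066) - 243) - 25309 = ((11466 - 23*I*√87)*(7062 - 14066) - 243) - 25309 = ((11466 - 23*I*√87)*(-7004) - 243) - 25309 = ((-80307864 + 161092*I*√87) - 243) - 25309 = (-80308107 + 161092*I*√87) - 25309 = -80333416 + 161092*I*√87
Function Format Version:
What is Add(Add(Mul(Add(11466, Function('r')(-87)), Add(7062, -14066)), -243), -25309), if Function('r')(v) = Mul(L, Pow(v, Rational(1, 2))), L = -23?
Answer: Add(-80333416, Mul(161092, I, Pow(87, Rational(1, 2)))) ≈ Add(-8.0333e+7, Mul(1.5026e+6, I))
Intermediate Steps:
Function('r')(v) = Mul(-23, Pow(v, Rational(1, 2)))
Add(Add(Mul(Add(11466, Function('r')(-87)), Add(7062, -14066)), -243), -25309) = Add(Add(Mul(Add(11466, Mul(-23, Pow(-87, Rational(1, 2)))), Add(7062, -14066)), -243), -25309) = Add(Add(Mul(Add(11466, Mul(-23, Mul(I, Pow(87, Rational(1, 2))))), -7004), -243), -25309) = Add(Add(Mul(Add(11466, Mul(-23, I, Pow(87, Rational(1, 2)))), -7004), -243), -25309) = Add(Add(Add(-80307864, Mul(161092, I, Pow(87, Rational(1, 2)))), -243), -25309) = Add(Add(-80308107, Mul(161092, I, Pow(87, Rational(1, 2)))), -25309) = Add(-80333416, Mul(161092, I, Pow(87, Rational(1, 2))))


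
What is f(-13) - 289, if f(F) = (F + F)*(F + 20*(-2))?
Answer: 1089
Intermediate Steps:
f(F) = 2*F*(-40 + F) (f(F) = (2*F)*(F - 40) = (2*F)*(-40 + F) = 2*F*(-40 + F))
f(-13) - 289 = 2*(-13)*(-40 - 13) - 289 = 2*(-13)*(-53) - 289 = 1378 - 289 = 1089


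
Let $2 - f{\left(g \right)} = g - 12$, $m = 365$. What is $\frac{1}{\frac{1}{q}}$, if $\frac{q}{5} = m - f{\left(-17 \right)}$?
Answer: $1670$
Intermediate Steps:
$f{\left(g \right)} = 14 - g$ ($f{\left(g \right)} = 2 - \left(g - 12\right) = 2 - \left(-12 + g\right) = 14 - g$)
$q = 1670$ ($q = 5 \left(365 - \left(14 - -17\right)\right) = 5 \left(365 - \left(14 + 17\right)\right) = 5 \left(365 - 31\right) = 5 \cdot 334 = 1670$)
$\frac{1}{\frac{1}{q}} = \frac{1}{\frac{1}{1670}} = 1670$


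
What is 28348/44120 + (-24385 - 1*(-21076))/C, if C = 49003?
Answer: 310785991/540503090 ≈ 0.57499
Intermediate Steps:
28348/44120 + (-24385 - 1*(-21076))/C = 28348/44120 + (-24385 - 1*(-21076))/49003 = 28348*(1/44120) + (-24385 + 21076)*(1/49003) = 7087/11030 - 3309*1/49003 = 7087/11030 - 3309/49003 = 310785991/540503090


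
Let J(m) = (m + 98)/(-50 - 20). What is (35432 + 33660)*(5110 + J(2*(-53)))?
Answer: 12357380568/35 ≈ 3.5307e+8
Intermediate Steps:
J(m) = -7/5 - m/70 (J(m) = (98 + m)/(-70) = (98 + m)*(-1/70) = -7/5 - m/70)
(35432 + 33660)*(5110 + J(2*(-53))) = (35432 + 33660)*(5110 + (-7/5 - (-53)/35)) = 69092*(5110 + (-7/5 - 1/70*(-106))) = 69092*(5110 + (-7/5 + 53/35)) = 69092*(5110 + 4/35) = 69092*(178854/35) = 12357380568/35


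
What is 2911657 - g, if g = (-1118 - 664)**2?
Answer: -263867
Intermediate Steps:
g = 3175524 (g = (-1782)**2 = 3175524)
2911657 - g = 2911657 - 1*3175524 = 2911657 - 3175524 = -263867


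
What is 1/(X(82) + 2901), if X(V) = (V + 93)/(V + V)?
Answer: 164/475939 ≈ 0.00034458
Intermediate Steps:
X(V) = (93 + V)/(2*V) (X(V) = (93 + V)/((2*V)) = (93 + V)*(1/(2*V)) = (93 + V)/(2*V))
1/(X(82) + 2901) = 1/((1/2)*(93 + 82)/82 + 2901) = 1/((1/2)*(1/82)*175 + 2901) = 1/(175/164 + 2901) = 1/(475939/164) = 164/475939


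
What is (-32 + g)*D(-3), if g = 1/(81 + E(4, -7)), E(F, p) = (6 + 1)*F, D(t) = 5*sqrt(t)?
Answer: -17435*I*sqrt(3)/109 ≈ -277.05*I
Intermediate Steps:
E(F, p) = 7*F
g = 1/109 (g = 1/(81 + 7*4) = 1/(81 + 28) = 1/109 ≈ 0.0091743)
(-32 + g)*D(-3) = (-32 + 1/109)*(5*sqrt(-3)) = -17435*I*sqrt(3)/109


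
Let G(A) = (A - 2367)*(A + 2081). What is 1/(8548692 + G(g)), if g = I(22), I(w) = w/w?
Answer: 1/3622680 ≈ 2.7604e-7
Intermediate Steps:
I(w) = 1
g = 1
G(A) = (-2367 + A)*(2081 + A)
1/(8548692 + G(g)) = 1/(8548692 + (-4925727 + 1² - 286*1)) = 1/(8548692 + (-4925727 + 1 - 286)) = 1/(8548692 - 4926012) = 1/3622680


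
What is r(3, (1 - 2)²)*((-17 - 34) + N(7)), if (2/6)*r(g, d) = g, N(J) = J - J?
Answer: -459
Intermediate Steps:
N(J) = 0
r(g, d) = 3*g
r(3, (1 - 2)²)*((-17 - 34) + N(7)) = (3*3)*((-17 - 34) + 0) = 9*(-51 + 0) = 9*(-51) = -459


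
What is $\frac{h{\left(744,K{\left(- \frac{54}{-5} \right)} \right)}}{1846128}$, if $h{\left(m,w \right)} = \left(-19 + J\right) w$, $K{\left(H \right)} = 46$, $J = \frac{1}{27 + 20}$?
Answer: $- \frac{5129}{10846002} \approx -0.00047289$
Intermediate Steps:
$J = \frac{1}{47} \approx 0.021277$
$h{\left(m,w \right)} = - \frac{892 w}{47}$ ($h{\left(m,w \right)} = \left(-19 + \frac{1}{47}\right) w = - \frac{892 w}{47}$)
$\frac{h{\left(744,K{\left(- \frac{54}{-5} \right)} \right)}}{1846128} = \frac{\left(- \frac{892}{47}\right) 46}{1846128} = \left(- \frac{41032}{47}\right) \frac{1}{1846128} = - \frac{5129}{10846002}$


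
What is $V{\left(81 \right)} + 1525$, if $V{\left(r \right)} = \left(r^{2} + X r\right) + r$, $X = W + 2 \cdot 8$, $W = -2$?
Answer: $9301$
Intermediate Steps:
$X = 14$ ($X = -2 + 2 \cdot 8 = -2 + 16 = 14$)
$V{\left(r \right)} = r^{2} + 15 r$ ($V{\left(r \right)} = \left(r^{2} + 14 r\right) + r = r^{2} + 15 r$)
$V{\left(81 \right)} + 1525 = 81 \left(15 + 81\right) + 1525 = 81 \cdot 96 + 1525 = 7776 + 1525 = 9301$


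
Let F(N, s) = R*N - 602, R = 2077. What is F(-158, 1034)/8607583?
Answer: -328768/8607583 ≈ -0.038195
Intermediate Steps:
F(N, s) = -602 + 2077*N (F(N, s) = 2077*N - 602 = -602 + 2077*N)
F(-158, 1034)/8607583 = (-602 + 2077*(-158))/8607583 = (-602 - 328166)*(1/8607583) = -328768*1/8607583 = -328768/8607583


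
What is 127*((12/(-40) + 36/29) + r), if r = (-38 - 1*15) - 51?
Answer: -3795649/290 ≈ -13088.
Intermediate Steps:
r = -104 (r = (-38 - 15) - 51 = -53 - 51 = -104)
127*((12/(-40) + 36/29) + r) = 127*((12/(-40) + 36/29) - 104) = 127*((12*(-1/40) + 36*(1/29)) - 104) = 127*((-3/10 + 36/29) - 104) = 127*(273/290 - 104) = 127*(-29887/290) = -3795649/290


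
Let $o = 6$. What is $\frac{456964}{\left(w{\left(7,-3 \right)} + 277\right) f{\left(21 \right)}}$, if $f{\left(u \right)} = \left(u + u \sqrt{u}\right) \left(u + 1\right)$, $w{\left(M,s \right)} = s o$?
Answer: $- \frac{114241}{598290} + \frac{114241 \sqrt{21}}{598290} \approx 0.68408$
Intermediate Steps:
$w{\left(M,s \right)} = 6 s$ ($w{\left(M,s \right)} = s 6 = 6 s$)
$f{\left(u \right)} = \left(1 + u\right) \left(u + u^{\frac{3}{2}}\right)$ ($f{\left(u \right)} = \left(u + u^{\frac{3}{2}}\right) \left(1 + u\right) = \left(1 + u\right) \left(u + u^{\frac{3}{2}}\right)$)
$\frac{456964}{\left(w{\left(7,-3 \right)} + 277\right) f{\left(21 \right)}} = \frac{456964}{\left(6 \left(-3\right) + 277\right) \left(21 + 21^{2} + 21^{\frac{3}{2}} + 21^{\frac{5}{2}}\right)} = \frac{456964}{\left(-18 + 277\right) \left(21 + 441 + 21 \sqrt{21} + 441 \sqrt{21}\right)} = \frac{456964}{259 \left(462 + 462 \sqrt{21}\right)} = \frac{456964}{119658 + 119658 \sqrt{21}}$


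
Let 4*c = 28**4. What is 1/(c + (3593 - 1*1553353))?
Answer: -1/1396096 ≈ -7.1628e-7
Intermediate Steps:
c = 153664 (c = (1/4)*28**4 = (1/4)*614656 = 153664)
1/(c + (3593 - 1*1553353)) = 1/(153664 + (3593 - 1*1553353)) = 1/(153664 + (3593 - 1553353)) = 1/(153664 - 1549760) = 1/(-1396096) = -1/1396096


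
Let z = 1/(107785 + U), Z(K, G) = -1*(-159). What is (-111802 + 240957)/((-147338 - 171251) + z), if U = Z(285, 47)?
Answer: -2788301464/6877954203 ≈ -0.40540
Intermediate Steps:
Z(K, G) = 159
U = 159
z = 1/107944 (z = 1/(107785 + 159) = 1/107944 ≈ 9.2641e-6)
(-111802 + 240957)/((-147338 - 171251) + z) = (-111802 + 240957)/((-147338 - 171251) + 1/107944) = 129155/(-318589 + 1/107944) = 129155/(-34389771015/107944) = 129155*(-107944/34389771015) = -2788301464/6877954203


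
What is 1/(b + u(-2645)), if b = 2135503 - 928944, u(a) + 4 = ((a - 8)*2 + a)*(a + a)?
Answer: 1/43267345 ≈ 2.3112e-8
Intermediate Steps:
u(a) = -4 + 2*a*(-16 + 3*a) (u(a) = -4 + ((a - 8)*2 + a)*(a + a) = -4 + ((-8 + a)*2 + a)*(2*a) = -4 + ((-16 + 2*a) + a)*(2*a) = -4 + (-16 + 3*a)*(2*a) = -4 + 2*a*(-16 + 3*a))
b = 1206559
1/(b + u(-2645)) = 1/(1206559 + (-4 - 32*(-2645) + 6*(-2645)²)) = 1/(1206559 + (-4 + 84640 + 6*6996025)) = 1/(1206559 + (-4 + 84640 + 41976150)) = 1/(1206559 + 42060786) = 1/43267345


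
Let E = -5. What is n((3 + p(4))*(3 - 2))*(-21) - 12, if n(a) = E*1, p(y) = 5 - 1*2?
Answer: 93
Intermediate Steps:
p(y) = 3 (p(y) = 5 - 2 = 3)
n(a) = -5 (n(a) = -5*1 = -5)
n((3 + p(4))*(3 - 2))*(-21) - 12 = -5*(-21) - 12 = 105 - 12 = 93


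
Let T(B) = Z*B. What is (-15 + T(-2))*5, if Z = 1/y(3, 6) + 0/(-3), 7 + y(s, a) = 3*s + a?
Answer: -305/4 ≈ -76.250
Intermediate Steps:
y(s, a) = -7 + a + 3*s (y(s, a) = -7 + (3*s + a) = -7 + (a + 3*s) = -7 + a + 3*s)
Z = ⅛ (Z = 1/(-7 + 6 + 3*3) + 0/(-3) = 1/(-7 + 6 + 9) + 0*(-⅓) = 1/8 + 0 = 1*(⅛) + 0 = ⅛ + 0 = ⅛ ≈ 0.12500)
T(B) = B/8
(-15 + T(-2))*5 = (-15 + (⅛)*(-2))*5 = (-15 - ¼)*5 = -61/4*5 = -305/4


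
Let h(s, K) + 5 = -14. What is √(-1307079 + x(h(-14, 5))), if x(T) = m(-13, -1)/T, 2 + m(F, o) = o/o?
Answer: 10*I*√4718555/19 ≈ 1143.3*I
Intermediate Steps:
h(s, K) = -19 (h(s, K) = -5 - 14 = -19)
m(F, o) = -1 (m(F, o) = -2 + o/o = -2 + 1 = -1)
x(T) = -1/T
√(-1307079 + x(h(-14, 5))) = √(-1307079 - 1/(-19)) = √(-1307079 - 1*(-1/19)) = √(-1307079 + 1/19) = √(-24834500/19) = 10*I*√4718555/19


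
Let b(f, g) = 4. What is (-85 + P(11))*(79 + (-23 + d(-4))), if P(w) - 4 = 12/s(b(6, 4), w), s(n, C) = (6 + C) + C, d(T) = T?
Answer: -29328/7 ≈ -4189.7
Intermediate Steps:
s(n, C) = 6 + 2*C
P(w) = 4 + 12/(6 + 2*w)
(-85 + P(11))*(79 + (-23 + d(-4))) = (-85 + 2*(9 + 2*11)/(3 + 11))*(79 + (-23 - 4)) = (-85 + 2*(9 + 22)/14)*(79 - 27) = (-85 + 2*(1/14)*31)*52 = (-85 + 31/7)*52 = -564/7*52 = -29328/7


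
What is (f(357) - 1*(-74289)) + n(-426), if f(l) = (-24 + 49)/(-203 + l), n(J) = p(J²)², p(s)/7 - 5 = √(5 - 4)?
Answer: 11712187/154 ≈ 76053.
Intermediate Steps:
p(s) = 42 (p(s) = 35 + 7*√(5 - 4) = 35 + 7*√1 = 35 + 7*1 = 35 + 7 = 42)
n(J) = 1764 (n(J) = 42² = 1764)
f(l) = 25/(-203 + l)
(f(357) - 1*(-74289)) + n(-426) = (25/(-203 + 357) - 1*(-74289)) + 1764 = (25/154 + 74289) + 1764 = 11440531/154 + 1764 = 11712187/154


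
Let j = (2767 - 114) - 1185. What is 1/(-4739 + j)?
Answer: -1/3271 ≈ -0.00030572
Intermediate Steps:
j = 1468 (j = 2653 - 1185 = 1468)
1/(-4739 + j) = 1/(-4739 + 1468) = 1/(-3271) = -1/3271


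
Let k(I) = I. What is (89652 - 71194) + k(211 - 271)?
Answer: 18398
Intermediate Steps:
(89652 - 71194) + k(211 - 271) = (89652 - 71194) + (211 - 271) = 18458 - 60 = 18398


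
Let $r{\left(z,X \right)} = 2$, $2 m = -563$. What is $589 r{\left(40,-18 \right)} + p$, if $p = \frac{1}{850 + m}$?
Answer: $\frac{1339388}{1137} \approx 1178.0$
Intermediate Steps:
$m = - \frac{563}{2}$ ($m = \frac{1}{2} \left(-563\right) = - \frac{563}{2} \approx -281.5$)
$p = \frac{2}{1137}$ ($p = \frac{1}{850 - \frac{563}{2}} = \frac{1}{\frac{1137}{2}} = \frac{2}{1137} \approx 0.001759$)
$589 r{\left(40,-18 \right)} + p = 589 \cdot 2 + \frac{2}{1137} = 1178 + \frac{2}{1137} = \frac{1339388}{1137}$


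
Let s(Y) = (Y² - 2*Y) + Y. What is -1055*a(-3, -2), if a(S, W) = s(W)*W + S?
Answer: 15825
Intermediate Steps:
s(Y) = Y² - Y
a(S, W) = S + W²*(-1 + W) (a(S, W) = (W*(-1 + W))*W + S = W²*(-1 + W) + S = S + W²*(-1 + W))
-1055*a(-3, -2) = -1055*(-3 + (-2)²*(-1 - 2)) = -1055*(-3 + 4*(-3)) = -1055*(-3 - 12) = -1055*(-15) = 15825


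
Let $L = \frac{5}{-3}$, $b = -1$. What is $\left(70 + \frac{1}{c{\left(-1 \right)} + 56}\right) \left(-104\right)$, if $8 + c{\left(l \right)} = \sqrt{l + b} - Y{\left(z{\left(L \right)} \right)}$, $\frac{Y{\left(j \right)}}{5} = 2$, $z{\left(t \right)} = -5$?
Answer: $\frac{104 \left(- 70 \sqrt{2} + 2661 i\right)}{\sqrt{2} - 38 i} \approx -7282.7 + 0.10171 i$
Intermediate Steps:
$L = - \frac{5}{3}$ ($L = 5 \left(- \frac{1}{3}\right) = - \frac{5}{3} \approx -1.6667$)
$Y{\left(j \right)} = 10$ ($Y{\left(j \right)} = 5 \cdot 2 = 10$)
$c{\left(l \right)} = -18 + \sqrt{-1 + l}$ ($c{\left(l \right)} = -8 + \left(\sqrt{l - 1} - 10\right) = -8 + \left(\sqrt{-1 + l} - 10\right) = -8 + \left(-10 + \sqrt{-1 + l}\right) = -18 + \sqrt{-1 + l}$)
$\left(70 + \frac{1}{c{\left(-1 \right)} + 56}\right) \left(-104\right) = \left(70 + \frac{1}{\left(-18 + \sqrt{-1 - 1}\right) + 56}\right) \left(-104\right) = \left(70 + \frac{1}{\left(-18 + \sqrt{-2}\right) + 56}\right) \left(-104\right) = \left(70 + \frac{1}{\left(-18 + i \sqrt{2}\right) + 56}\right) \left(-104\right) = \left(70 + \frac{1}{38 + i \sqrt{2}}\right) \left(-104\right) = -7280 - \frac{104}{38 + i \sqrt{2}}$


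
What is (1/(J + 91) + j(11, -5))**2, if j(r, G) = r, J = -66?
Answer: 76176/625 ≈ 121.88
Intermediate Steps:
(1/(J + 91) + j(11, -5))**2 = (1/(-66 + 91) + 11)**2 = (1/25 + 11)**2 = (276/25)**2 = 76176/625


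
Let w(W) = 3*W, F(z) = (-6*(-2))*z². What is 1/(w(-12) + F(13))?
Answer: 1/1992 ≈ 0.00050201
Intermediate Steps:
F(z) = 12*z²
1/(w(-12) + F(13)) = 1/(3*(-12) + 12*13²) = 1/(-36 + 12*169) = 1/(-36 + 2028) = 1/1992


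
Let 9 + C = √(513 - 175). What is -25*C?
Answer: 225 - 325*√2 ≈ -234.62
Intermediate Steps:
C = -9 + 13*√2 (C = -9 + √(513 - 175) = -9 + √338 = -9 + 13*√2 ≈ 9.3848)
-25*C = -25*(-9 + 13*√2) = 225 - 325*√2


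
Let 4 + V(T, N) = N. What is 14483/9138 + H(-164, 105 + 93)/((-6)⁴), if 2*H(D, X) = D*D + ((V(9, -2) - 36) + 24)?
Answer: 23595925/1973808 ≈ 11.955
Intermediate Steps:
V(T, N) = -4 + N
H(D, X) = -9 + D²/2 (H(D, X) = (D*D + (((-4 - 2) - 36) + 24))/2 = (D² + ((-6 - 36) + 24))/2 = (D² + (-42 + 24))/2 = (D² - 18)/2 = (-18 + D²)/2 = -9 + D²/2)
14483/9138 + H(-164, 105 + 93)/((-6)⁴) = 14483/9138 + (-9 + (½)*(-164)²)/((-6)⁴) = 14483*(1/9138) + (-9 + (½)*26896)/1296 = 14483/9138 + (-9 + 13448)*(1/1296) = 14483/9138 + 13439*(1/1296) = 14483/9138 + 13439/1296 = 23595925/1973808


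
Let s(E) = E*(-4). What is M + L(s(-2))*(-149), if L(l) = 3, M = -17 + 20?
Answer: -444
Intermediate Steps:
s(E) = -4*E
M = 3
M + L(s(-2))*(-149) = 3 + 3*(-149) = 3 - 447 = -444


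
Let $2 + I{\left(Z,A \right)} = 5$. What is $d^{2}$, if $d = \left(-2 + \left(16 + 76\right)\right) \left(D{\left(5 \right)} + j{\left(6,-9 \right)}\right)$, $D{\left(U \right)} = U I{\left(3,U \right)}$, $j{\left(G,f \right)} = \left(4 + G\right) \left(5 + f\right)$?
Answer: $5062500$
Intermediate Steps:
$I{\left(Z,A \right)} = 3$ ($I{\left(Z,A \right)} = -2 + 5 = 3$)
$D{\left(U \right)} = 3 U$ ($D{\left(U \right)} = U 3 = 3 U$)
$d = -2250$ ($d = \left(-2 + \left(16 + 76\right)\right) \left(3 \cdot 5 + \left(20 + 4 \left(-9\right) + 5 \cdot 6 + 6 \left(-9\right)\right)\right) = \left(-2 + 92\right) \left(15 + \left(20 - 36 + 30 - 54\right)\right) = 90 \left(15 - 40\right) = 90 \left(-25\right) = -2250$)
$d^{2} = \left(-2250\right)^{2} = 5062500$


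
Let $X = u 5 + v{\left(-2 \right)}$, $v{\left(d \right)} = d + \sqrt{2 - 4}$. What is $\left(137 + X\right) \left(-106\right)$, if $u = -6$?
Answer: $-11130 - 106 i \sqrt{2} \approx -11130.0 - 149.91 i$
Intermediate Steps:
$v{\left(d \right)} = d + i \sqrt{2}$ ($v{\left(d \right)} = d + \sqrt{-2} = d + i \sqrt{2}$)
$X = -32 + i \sqrt{2}$ ($X = \left(-6\right) 5 - \left(2 - i \sqrt{2}\right) = -30 - \left(2 - i \sqrt{2}\right) = -32 + i \sqrt{2} \approx -32.0 + 1.4142 i$)
$\left(137 + X\right) \left(-106\right) = \left(137 - \left(32 - i \sqrt{2}\right)\right) \left(-106\right) = \left(105 + i \sqrt{2}\right) \left(-106\right) = -11130 - 106 i \sqrt{2}$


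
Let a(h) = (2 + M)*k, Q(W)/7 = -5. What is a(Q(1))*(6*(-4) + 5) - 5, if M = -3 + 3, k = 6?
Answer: -233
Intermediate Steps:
Q(W) = -35 (Q(W) = 7*(-5) = -35)
M = 0
a(h) = 12 (a(h) = (2 + 0)*6 = 2*6 = 12)
a(Q(1))*(6*(-4) + 5) - 5 = 12*(6*(-4) + 5) - 5 = 12*(-24 + 5) - 5 = 12*(-19) - 5 = -228 - 5 = -233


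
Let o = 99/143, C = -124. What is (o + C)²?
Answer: 2569609/169 ≈ 15205.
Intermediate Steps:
o = 9/13 (o = 99*(1/143) = 9/13 ≈ 0.69231)
(o + C)² = (9/13 - 124)² = (-1603/13)² = 2569609/169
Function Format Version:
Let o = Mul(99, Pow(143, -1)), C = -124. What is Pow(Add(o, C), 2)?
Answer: Rational(2569609, 169) ≈ 15205.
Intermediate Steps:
o = Rational(9, 13) (o = Mul(99, Rational(1, 143)) = Rational(9, 13) ≈ 0.69231)
Pow(Add(o, C), 2) = Pow(Add(Rational(9, 13), -124), 2) = Pow(Rational(-1603, 13), 2) = Rational(2569609, 169)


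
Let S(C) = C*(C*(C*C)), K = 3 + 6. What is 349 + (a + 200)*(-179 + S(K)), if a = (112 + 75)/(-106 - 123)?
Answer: 291182087/229 ≈ 1.2715e+6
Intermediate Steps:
K = 9
a = -187/229 (a = 187/(-229) = 187*(-1/229) = -187/229 ≈ -0.81659)
S(C) = C⁴ (S(C) = C*(C*C²) = C*C³ = C⁴)
349 + (a + 200)*(-179 + S(K)) = 349 + (-187/229 + 200)*(-179 + 9⁴) = 349 + 45613*(-179 + 6561)/229 = 349 + (45613/229)*6382 = 349 + 291102166/229 = 291182087/229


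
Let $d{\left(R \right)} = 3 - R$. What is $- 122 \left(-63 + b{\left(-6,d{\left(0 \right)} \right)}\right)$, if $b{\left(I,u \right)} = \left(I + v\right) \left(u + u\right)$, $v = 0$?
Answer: $12078$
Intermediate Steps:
$b{\left(I,u \right)} = 2 I u$ ($b{\left(I,u \right)} = \left(I + 0\right) \left(u + u\right) = I 2 u = 2 I u$)
$- 122 \left(-63 + b{\left(-6,d{\left(0 \right)} \right)}\right) = - 122 \left(-63 + 2 \left(-6\right) \left(3 - 0\right)\right) = - 122 \left(-63 + 2 \left(-6\right) \left(3 + 0\right)\right) = - 122 \left(-63 + 2 \left(-6\right) 3\right) = - 122 \left(-63 - 36\right) = \left(-122\right) \left(-99\right) = 12078$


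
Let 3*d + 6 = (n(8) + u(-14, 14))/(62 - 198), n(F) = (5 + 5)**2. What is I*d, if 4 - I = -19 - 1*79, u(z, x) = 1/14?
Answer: -12825/56 ≈ -229.02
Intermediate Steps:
u(z, x) = 1/14
n(F) = 100 (n(F) = 10**2 = 100)
I = 102 (I = 4 - (-19 - 1*79) = 4 - (-19 - 79) = 4 - 1*(-98) = 4 + 98 = 102)
d = -4275/1904 (d = -2 + ((100 + 1/14)/(62 - 198))/3 = -2 + ((1401/14)/(-136))/3 = -2 + ((1401/14)*(-1/136))/3 = -2 + (1/3)*(-1401/1904) = -2 - 467/1904 = -4275/1904 ≈ -2.2453)
I*d = 102*(-4275/1904) = -12825/56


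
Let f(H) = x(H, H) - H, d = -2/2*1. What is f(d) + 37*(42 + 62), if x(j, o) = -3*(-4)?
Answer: 3861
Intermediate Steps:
x(j, o) = 12
d = -1 (d = -2*½*1 = -1*1 = -1)
f(H) = 12 - H
f(d) + 37*(42 + 62) = (12 - 1*(-1)) + 37*(42 + 62) = (12 + 1) + 37*104 = 13 + 3848 = 3861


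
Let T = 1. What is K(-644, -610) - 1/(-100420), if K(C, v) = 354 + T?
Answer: 35649101/100420 ≈ 355.00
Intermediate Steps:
K(C, v) = 355 (K(C, v) = 354 + 1 = 355)
K(-644, -610) - 1/(-100420) = 355 - 1/(-100420) = 355 - 1*(-1/100420) = 355 + 1/100420 = 35649101/100420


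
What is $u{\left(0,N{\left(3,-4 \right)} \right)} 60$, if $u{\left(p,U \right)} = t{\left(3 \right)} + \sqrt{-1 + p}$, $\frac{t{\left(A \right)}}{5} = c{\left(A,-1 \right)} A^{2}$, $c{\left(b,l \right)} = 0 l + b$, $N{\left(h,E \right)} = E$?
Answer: $8100 + 60 i \approx 8100.0 + 60.0 i$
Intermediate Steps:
$c{\left(b,l \right)} = b$ ($c{\left(b,l \right)} = 0 + b = b$)
$t{\left(A \right)} = 5 A^{3}$ ($t{\left(A \right)} = 5 A A^{2} = 5 A^{3}$)
$u{\left(p,U \right)} = 135 + \sqrt{-1 + p}$ ($u{\left(p,U \right)} = 5 \cdot 3^{3} + \sqrt{-1 + p} = 5 \cdot 27 + \sqrt{-1 + p} = 135 + \sqrt{-1 + p}$)
$u{\left(0,N{\left(3,-4 \right)} \right)} 60 = \left(135 + \sqrt{-1 + 0}\right) 60 = \left(135 + \sqrt{-1}\right) 60 = \left(135 + i\right) 60 = 8100 + 60 i$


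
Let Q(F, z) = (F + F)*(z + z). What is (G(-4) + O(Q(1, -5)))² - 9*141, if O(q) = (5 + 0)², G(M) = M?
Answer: -828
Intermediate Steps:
Q(F, z) = 4*F*z (Q(F, z) = (2*F)*(2*z) = 4*F*z)
O(q) = 25 (O(q) = 5² = 25)
(G(-4) + O(Q(1, -5)))² - 9*141 = (-4 + 25)² - 9*141 = 21² - 1269 = 441 - 1269 = -828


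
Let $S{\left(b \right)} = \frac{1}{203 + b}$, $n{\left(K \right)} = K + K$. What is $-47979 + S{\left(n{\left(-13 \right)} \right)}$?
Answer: $- \frac{8492282}{177} \approx -47979.0$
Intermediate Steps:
$n{\left(K \right)} = 2 K$
$-47979 + S{\left(n{\left(-13 \right)} \right)} = -47979 + \frac{1}{203 + 2 \left(-13\right)} = -47979 + \frac{1}{203 - 26} = -47979 + \frac{1}{177} = - \frac{8492282}{177}$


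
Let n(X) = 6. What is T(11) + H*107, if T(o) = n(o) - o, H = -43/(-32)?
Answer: 4441/32 ≈ 138.78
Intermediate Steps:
H = 43/32 (H = -43*(-1/32) = 43/32 ≈ 1.3438)
T(o) = 6 - o
T(11) + H*107 = (6 - 1*11) + (43/32)*107 = (6 - 11) + 4601/32 = -5 + 4601/32 = 4441/32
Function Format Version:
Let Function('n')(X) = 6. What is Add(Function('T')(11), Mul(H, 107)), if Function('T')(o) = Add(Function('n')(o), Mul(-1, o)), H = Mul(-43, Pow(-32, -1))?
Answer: Rational(4441, 32) ≈ 138.78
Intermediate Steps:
H = Rational(43, 32) (H = Mul(-43, Rational(-1, 32)) = Rational(43, 32) ≈ 1.3438)
Function('T')(o) = Add(6, Mul(-1, o))
Add(Function('T')(11), Mul(H, 107)) = Add(Add(6, Mul(-1, 11)), Mul(Rational(43, 32), 107)) = Add(Add(6, -11), Rational(4601, 32)) = Add(-5, Rational(4601, 32)) = Rational(4441, 32)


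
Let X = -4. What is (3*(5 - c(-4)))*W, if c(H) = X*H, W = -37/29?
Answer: 1221/29 ≈ 42.103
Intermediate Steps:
W = -37/29 (W = -37*1/29 = -37/29 ≈ -1.2759)
c(H) = -4*H
(3*(5 - c(-4)))*W = (3*(5 - (-4)*(-4)))*(-37/29) = (3*(5 - 1*16))*(-37/29) = (3*(5 - 16))*(-37/29) = (3*(-11))*(-37/29) = -33*(-37/29) = 1221/29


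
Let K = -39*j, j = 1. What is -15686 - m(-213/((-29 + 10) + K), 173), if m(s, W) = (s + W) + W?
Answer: -930069/58 ≈ -16036.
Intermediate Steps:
K = -39 (K = -39*1 = -39)
m(s, W) = s + 2*W (m(s, W) = (W + s) + W = s + 2*W)
-15686 - m(-213/((-29 + 10) + K), 173) = -15686 - (-213/((-29 + 10) - 39) + 2*173) = -15686 - (-213/(-19 - 39) + 346) = -15686 - (-213/(-58) + 346) = -15686 - (-213*(-1/58) + 346) = -15686 - (213/58 + 346) = -15686 - 1*20281/58 = -15686 - 20281/58 = -930069/58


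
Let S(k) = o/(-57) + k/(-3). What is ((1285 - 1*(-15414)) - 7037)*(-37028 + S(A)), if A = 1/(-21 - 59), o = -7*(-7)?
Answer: -815721987811/2280 ≈ -3.5777e+8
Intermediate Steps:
o = 49
A = -1/80 (A = 1/(-80) = -1/80 ≈ -0.012500)
S(k) = -49/57 - k/3 (S(k) = 49/(-57) + k/(-3) = 49*(-1/57) + k*(-⅓) = -49/57 - k/3)
((1285 - 1*(-15414)) - 7037)*(-37028 + S(A)) = ((1285 - 1*(-15414)) - 7037)*(-37028 + (-49/57 - ⅓*(-1/80))) = ((1285 + 15414) - 7037)*(-37028 + (-49/57 + 1/240)) = (16699 - 7037)*(-37028 - 3901/4560) = 9662*(-168851581/4560) = -815721987811/2280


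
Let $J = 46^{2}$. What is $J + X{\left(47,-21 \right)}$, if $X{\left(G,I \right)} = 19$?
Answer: $2135$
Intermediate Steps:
$J = 2116$
$J + X{\left(47,-21 \right)} = 2116 + 19 = 2135$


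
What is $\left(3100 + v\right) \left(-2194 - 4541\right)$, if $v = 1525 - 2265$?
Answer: $-15894600$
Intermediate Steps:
$v = -740$ ($v = 1525 - 2265 = -740$)
$\left(3100 + v\right) \left(-2194 - 4541\right) = \left(3100 - 740\right) \left(-2194 - 4541\right) = 2360 \left(-6735\right) = -15894600$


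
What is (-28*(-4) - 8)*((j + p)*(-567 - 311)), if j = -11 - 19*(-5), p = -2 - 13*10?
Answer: 4382976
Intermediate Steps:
p = -132 (p = -2 - 130 = -132)
j = 84 (j = -11 + 95 = 84)
(-28*(-4) - 8)*((j + p)*(-567 - 311)) = (-28*(-4) - 8)*((84 - 132)*(-567 - 311)) = (112 - 8)*(-48*(-878)) = 104*42144 = 4382976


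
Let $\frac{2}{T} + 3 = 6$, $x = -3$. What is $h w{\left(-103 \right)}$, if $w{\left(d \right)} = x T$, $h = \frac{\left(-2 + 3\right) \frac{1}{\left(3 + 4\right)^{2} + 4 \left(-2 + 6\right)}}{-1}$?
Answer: $\frac{2}{65} \approx 0.030769$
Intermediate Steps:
$T = \frac{2}{3}$ ($T = \frac{2}{-3 + 6} = \frac{2}{3} \approx 0.66667$)
$h = - \frac{1}{65}$ ($h = 1 \frac{1}{7^{2} + 4 \cdot 4} \left(-1\right) = 1 \frac{1}{49 + 16} \left(-1\right) = 1 \cdot \frac{1}{65} \left(-1\right) = \frac{1}{65} \left(-1\right) = - \frac{1}{65} \approx -0.015385$)
$w{\left(d \right)} = -2$ ($w{\left(d \right)} = \left(-3\right) \frac{2}{3} = -2$)
$h w{\left(-103 \right)} = \left(- \frac{1}{65}\right) \left(-2\right) = \frac{2}{65}$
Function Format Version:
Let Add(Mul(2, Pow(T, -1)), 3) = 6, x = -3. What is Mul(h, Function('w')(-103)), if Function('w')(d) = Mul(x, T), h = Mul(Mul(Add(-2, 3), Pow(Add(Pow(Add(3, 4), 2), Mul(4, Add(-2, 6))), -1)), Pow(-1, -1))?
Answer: Rational(2, 65) ≈ 0.030769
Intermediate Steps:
T = Rational(2, 3) (T = Mul(2, Pow(Add(-3, 6), -1)) = Mul(2, Pow(3, -1)) = Mul(2, Rational(1, 3)) = Rational(2, 3) ≈ 0.66667)
h = Rational(-1, 65) (h = Mul(Mul(1, Pow(Add(Pow(7, 2), Mul(4, 4)), -1)), -1) = Mul(Mul(1, Pow(Add(49, 16), -1)), -1) = Mul(Mul(1, Pow(65, -1)), -1) = Mul(Mul(1, Rational(1, 65)), -1) = Mul(Rational(1, 65), -1) = Rational(-1, 65) ≈ -0.015385)
Function('w')(d) = -2 (Function('w')(d) = Mul(-3, Rational(2, 3)) = -2)
Mul(h, Function('w')(-103)) = Mul(Rational(-1, 65), -2) = Rational(2, 65)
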